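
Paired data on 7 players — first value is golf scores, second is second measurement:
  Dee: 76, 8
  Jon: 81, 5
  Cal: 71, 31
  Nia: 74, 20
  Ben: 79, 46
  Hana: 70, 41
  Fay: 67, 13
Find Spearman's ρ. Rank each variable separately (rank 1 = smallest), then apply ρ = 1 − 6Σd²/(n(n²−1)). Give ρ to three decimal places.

Ranks of variable 1: 5, 7, 3, 4, 6, 2, 1
Ranks of variable 2: 2, 1, 5, 4, 7, 6, 3
d = r₁ − r₂: 3, 6, -2, 0, -1, -4, -2
d²: 9, 36, 4, 0, 1, 16, 4; Σd² = 70
ρ = 1 − 6·70/(7·48) = 1 − 420/336 = -0.250

-0.250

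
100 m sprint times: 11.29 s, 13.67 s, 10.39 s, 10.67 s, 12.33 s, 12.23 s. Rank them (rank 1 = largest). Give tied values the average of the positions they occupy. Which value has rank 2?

12.33

Sorted (descending): 13.67, 12.33, 12.23, 11.29, 10.67, 10.39
No ties — each value takes its position as its rank.
Rank 2 → value 12.33.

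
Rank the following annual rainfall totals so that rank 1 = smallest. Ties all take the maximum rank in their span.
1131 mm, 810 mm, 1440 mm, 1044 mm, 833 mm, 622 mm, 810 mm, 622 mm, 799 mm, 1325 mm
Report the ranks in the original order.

Sorted (ascending): 622, 622, 799, 810, 810, 833, 1044, 1131, 1325, 1440
The 2 values of 622 occupy positions 1–2 → each gets rank 2.
The 2 values of 810 occupy positions 4–5 → each gets rank 5.

8, 5, 10, 7, 6, 2, 5, 2, 3, 9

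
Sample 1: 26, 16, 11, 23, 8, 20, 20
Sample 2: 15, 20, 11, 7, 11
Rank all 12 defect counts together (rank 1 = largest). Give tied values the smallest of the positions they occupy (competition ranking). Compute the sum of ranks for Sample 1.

34

Sorted (descending): 26, 23, 20, 20, 20, 16, 15, 11, 11, 11, 8, 7
The 3 values of 20 occupy positions 3–5 → each gets rank 3.
The 3 values of 11 occupy positions 8–10 → each gets rank 8.
Sample 1 values → pooled ranks: 26→1, 16→6, 11→8, 23→2, 8→11, 20→3, 20→3
Rank sum = 1 + 6 + 8 + 2 + 11 + 3 + 3 = 34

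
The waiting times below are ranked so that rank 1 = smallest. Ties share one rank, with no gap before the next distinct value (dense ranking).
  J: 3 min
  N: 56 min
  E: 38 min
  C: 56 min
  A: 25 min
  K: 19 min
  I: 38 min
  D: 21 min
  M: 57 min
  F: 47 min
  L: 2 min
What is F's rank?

Sorted (ascending): 2, 3, 19, 21, 25, 38, 38, 47, 56, 56, 57
The 2 values of 38 share dense rank 6.
The 2 values of 56 share dense rank 8.
Remaining distinct values take the next consecutive integers.
F has value 47 min → rank 7.

7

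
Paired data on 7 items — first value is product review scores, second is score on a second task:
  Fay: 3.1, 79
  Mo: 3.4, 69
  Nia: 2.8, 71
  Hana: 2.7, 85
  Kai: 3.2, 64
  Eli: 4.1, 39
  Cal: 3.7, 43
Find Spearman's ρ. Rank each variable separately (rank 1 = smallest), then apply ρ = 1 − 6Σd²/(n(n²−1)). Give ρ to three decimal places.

Ranks of variable 1: 3, 5, 2, 1, 4, 7, 6
Ranks of variable 2: 6, 4, 5, 7, 3, 1, 2
d = r₁ − r₂: -3, 1, -3, -6, 1, 6, 4
d²: 9, 1, 9, 36, 1, 36, 16; Σd² = 108
ρ = 1 − 6·108/(7·48) = 1 − 648/336 = -0.929

-0.929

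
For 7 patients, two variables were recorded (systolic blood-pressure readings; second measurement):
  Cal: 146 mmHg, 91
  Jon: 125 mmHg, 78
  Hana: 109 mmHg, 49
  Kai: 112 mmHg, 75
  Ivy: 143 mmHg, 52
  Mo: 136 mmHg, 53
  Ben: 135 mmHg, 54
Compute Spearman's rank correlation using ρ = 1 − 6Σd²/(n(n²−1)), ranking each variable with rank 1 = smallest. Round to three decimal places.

0.321

Ranks of variable 1: 7, 3, 1, 2, 6, 5, 4
Ranks of variable 2: 7, 6, 1, 5, 2, 3, 4
d = r₁ − r₂: 0, -3, 0, -3, 4, 2, 0
d²: 0, 9, 0, 9, 16, 4, 0; Σd² = 38
ρ = 1 − 6·38/(7·48) = 1 − 228/336 = 0.321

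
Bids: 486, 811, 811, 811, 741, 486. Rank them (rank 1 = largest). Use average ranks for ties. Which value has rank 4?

741

Sorted (descending): 811, 811, 811, 741, 486, 486
The 3 values of 811 occupy positions 1–3 → average rank 2.
The 2 values of 486 occupy positions 5–6 → average rank (5+6)/2 = 5.5.
Rank 4 → value 741.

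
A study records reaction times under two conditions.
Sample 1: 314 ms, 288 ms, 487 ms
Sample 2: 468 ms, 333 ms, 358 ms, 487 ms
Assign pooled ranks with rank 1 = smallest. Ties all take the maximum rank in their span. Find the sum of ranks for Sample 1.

Sorted (ascending): 288, 314, 333, 358, 468, 487, 487
The 2 values of 487 occupy positions 6–7 → each gets rank 7.
Sample 1 values → pooled ranks: 314→2, 288→1, 487→7
Rank sum = 2 + 1 + 7 = 10

10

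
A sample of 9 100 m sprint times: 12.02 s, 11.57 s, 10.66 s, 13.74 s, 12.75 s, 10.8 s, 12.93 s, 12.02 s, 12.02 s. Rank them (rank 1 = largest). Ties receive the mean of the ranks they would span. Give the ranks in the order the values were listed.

5, 7, 9, 1, 3, 8, 2, 5, 5

Sorted (descending): 13.74, 12.93, 12.75, 12.02, 12.02, 12.02, 11.57, 10.8, 10.66
The 3 values of 12.02 occupy positions 4–6 → average rank 5.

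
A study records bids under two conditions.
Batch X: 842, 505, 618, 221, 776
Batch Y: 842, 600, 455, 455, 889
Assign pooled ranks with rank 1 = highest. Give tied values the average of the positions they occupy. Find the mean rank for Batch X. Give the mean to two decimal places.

Sorted (descending): 889, 842, 842, 776, 618, 600, 505, 455, 455, 221
The 2 values of 842 occupy positions 2–3 → average rank (2+3)/2 = 2.5.
The 2 values of 455 occupy positions 8–9 → average rank (8+9)/2 = 8.5.
Batch X values → pooled ranks: 842→2.5, 505→7, 618→5, 221→10, 776→4
Mean rank = (2.5 + 7 + 5 + 10 + 4) / 5 = 5.70

5.70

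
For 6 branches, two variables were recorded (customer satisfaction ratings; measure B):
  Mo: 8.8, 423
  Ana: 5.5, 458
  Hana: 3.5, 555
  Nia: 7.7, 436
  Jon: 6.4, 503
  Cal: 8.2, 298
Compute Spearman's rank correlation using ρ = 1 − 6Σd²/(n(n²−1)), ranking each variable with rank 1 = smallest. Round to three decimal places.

-0.886

Ranks of variable 1: 6, 2, 1, 4, 3, 5
Ranks of variable 2: 2, 4, 6, 3, 5, 1
d = r₁ − r₂: 4, -2, -5, 1, -2, 4
d²: 16, 4, 25, 1, 4, 16; Σd² = 66
ρ = 1 − 6·66/(6·35) = 1 − 396/210 = -0.886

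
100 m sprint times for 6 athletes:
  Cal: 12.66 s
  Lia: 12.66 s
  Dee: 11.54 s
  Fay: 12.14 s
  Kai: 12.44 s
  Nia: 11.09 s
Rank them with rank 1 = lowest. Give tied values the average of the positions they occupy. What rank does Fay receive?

Sorted (ascending): 11.09, 11.54, 12.14, 12.44, 12.66, 12.66
The 2 values of 12.66 occupy positions 5–6 → average rank (5+6)/2 = 5.5.
Fay has value 12.14 s → rank 3.

3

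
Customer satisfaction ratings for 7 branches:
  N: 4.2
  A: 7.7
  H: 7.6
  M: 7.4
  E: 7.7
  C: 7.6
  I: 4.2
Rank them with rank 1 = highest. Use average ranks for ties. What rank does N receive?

Sorted (descending): 7.7, 7.7, 7.6, 7.6, 7.4, 4.2, 4.2
The 2 values of 7.7 occupy positions 1–2 → average rank (1+2)/2 = 1.5.
The 2 values of 7.6 occupy positions 3–4 → average rank (3+4)/2 = 3.5.
The 2 values of 4.2 occupy positions 6–7 → average rank (6+7)/2 = 6.5.
N has value 4.2 → rank 6.5.

6.5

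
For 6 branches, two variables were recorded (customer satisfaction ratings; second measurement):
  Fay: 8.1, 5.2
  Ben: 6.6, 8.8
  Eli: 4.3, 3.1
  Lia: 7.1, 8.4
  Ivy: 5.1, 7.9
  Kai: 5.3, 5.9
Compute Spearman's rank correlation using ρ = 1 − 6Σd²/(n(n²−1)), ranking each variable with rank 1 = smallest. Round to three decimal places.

0.314

Ranks of variable 1: 6, 4, 1, 5, 2, 3
Ranks of variable 2: 2, 6, 1, 5, 4, 3
d = r₁ − r₂: 4, -2, 0, 0, -2, 0
d²: 16, 4, 0, 0, 4, 0; Σd² = 24
ρ = 1 − 6·24/(6·35) = 1 − 144/210 = 0.314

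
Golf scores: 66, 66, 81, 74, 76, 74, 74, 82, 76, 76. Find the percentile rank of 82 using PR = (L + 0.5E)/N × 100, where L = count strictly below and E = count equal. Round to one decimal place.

95.0

N = 10.
Strictly below 82: 9. Equal to 82: 1.
PR = (9 + 0.5·1)/10 × 100 = 95.0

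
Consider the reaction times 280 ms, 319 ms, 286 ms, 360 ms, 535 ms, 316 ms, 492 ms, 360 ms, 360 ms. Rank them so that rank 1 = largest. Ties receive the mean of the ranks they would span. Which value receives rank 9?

280

Sorted (descending): 535, 492, 360, 360, 360, 319, 316, 286, 280
The 3 values of 360 occupy positions 3–5 → average rank 4.
Rank 9 → value 280.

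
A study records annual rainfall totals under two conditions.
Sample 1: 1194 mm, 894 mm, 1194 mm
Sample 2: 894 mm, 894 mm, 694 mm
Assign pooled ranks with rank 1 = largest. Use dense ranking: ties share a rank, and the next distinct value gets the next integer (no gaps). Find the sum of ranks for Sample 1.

4

Sorted (descending): 1194, 1194, 894, 894, 894, 694
The 2 values of 1194 share dense rank 1.
The 3 values of 894 share dense rank 2.
Remaining distinct values take the next consecutive integers.
Sample 1 values → pooled ranks: 1194→1, 894→2, 1194→1
Rank sum = 1 + 2 + 1 = 4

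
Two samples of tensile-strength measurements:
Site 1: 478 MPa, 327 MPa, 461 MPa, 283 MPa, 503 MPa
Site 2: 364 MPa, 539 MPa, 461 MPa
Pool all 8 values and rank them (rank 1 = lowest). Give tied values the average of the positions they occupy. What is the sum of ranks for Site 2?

Sorted (ascending): 283, 327, 364, 461, 461, 478, 503, 539
The 2 values of 461 occupy positions 4–5 → average rank (4+5)/2 = 4.5.
Site 2 values → pooled ranks: 364→3, 539→8, 461→4.5
Rank sum = 3 + 8 + 4.5 = 15.5

15.5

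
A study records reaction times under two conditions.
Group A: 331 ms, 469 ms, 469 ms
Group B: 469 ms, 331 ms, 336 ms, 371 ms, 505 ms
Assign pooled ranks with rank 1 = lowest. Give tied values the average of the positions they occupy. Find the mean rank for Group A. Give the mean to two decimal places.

4.50

Sorted (ascending): 331, 331, 336, 371, 469, 469, 469, 505
The 2 values of 331 occupy positions 1–2 → average rank (1+2)/2 = 1.5.
The 3 values of 469 occupy positions 5–7 → average rank 6.
Group A values → pooled ranks: 331→1.5, 469→6, 469→6
Mean rank = (1.5 + 6 + 6) / 3 = 4.50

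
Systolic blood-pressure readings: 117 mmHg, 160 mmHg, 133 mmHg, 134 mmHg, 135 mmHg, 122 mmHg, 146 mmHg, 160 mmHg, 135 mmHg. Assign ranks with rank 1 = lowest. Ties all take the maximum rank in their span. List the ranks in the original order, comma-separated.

1, 9, 3, 4, 6, 2, 7, 9, 6

Sorted (ascending): 117, 122, 133, 134, 135, 135, 146, 160, 160
The 2 values of 135 occupy positions 5–6 → each gets rank 6.
The 2 values of 160 occupy positions 8–9 → each gets rank 9.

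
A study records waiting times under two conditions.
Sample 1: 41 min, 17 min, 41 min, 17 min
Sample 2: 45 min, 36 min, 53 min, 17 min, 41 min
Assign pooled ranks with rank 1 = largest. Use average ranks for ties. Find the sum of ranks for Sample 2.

Sorted (descending): 53, 45, 41, 41, 41, 36, 17, 17, 17
The 3 values of 41 occupy positions 3–5 → average rank 4.
The 3 values of 17 occupy positions 7–9 → average rank 8.
Sample 2 values → pooled ranks: 45→2, 36→6, 53→1, 17→8, 41→4
Rank sum = 2 + 6 + 1 + 8 + 4 = 21

21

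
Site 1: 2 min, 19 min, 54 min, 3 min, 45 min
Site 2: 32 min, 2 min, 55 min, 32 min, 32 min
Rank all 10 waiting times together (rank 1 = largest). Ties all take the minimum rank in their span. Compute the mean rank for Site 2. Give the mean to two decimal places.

4.40

Sorted (descending): 55, 54, 45, 32, 32, 32, 19, 3, 2, 2
The 3 values of 32 occupy positions 4–6 → each gets rank 4.
The 2 values of 2 occupy positions 9–10 → each gets rank 9.
Site 2 values → pooled ranks: 32→4, 2→9, 55→1, 32→4, 32→4
Mean rank = (4 + 9 + 1 + 4 + 4) / 5 = 4.40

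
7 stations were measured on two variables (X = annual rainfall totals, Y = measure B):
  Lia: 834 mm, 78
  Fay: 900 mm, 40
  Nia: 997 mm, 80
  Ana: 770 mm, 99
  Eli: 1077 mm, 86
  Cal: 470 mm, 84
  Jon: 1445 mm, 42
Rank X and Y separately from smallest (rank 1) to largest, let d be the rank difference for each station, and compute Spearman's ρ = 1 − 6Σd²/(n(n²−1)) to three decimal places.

-0.357

Ranks of variable 1: 3, 4, 5, 2, 6, 1, 7
Ranks of variable 2: 3, 1, 4, 7, 6, 5, 2
d = r₁ − r₂: 0, 3, 1, -5, 0, -4, 5
d²: 0, 9, 1, 25, 0, 16, 25; Σd² = 76
ρ = 1 − 6·76/(7·48) = 1 − 456/336 = -0.357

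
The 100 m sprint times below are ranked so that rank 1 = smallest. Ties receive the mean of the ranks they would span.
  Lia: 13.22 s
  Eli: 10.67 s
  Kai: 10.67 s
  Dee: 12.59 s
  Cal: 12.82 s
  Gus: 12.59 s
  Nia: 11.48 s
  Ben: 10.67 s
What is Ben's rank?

Sorted (ascending): 10.67, 10.67, 10.67, 11.48, 12.59, 12.59, 12.82, 13.22
The 3 values of 10.67 occupy positions 1–3 → average rank 2.
The 2 values of 12.59 occupy positions 5–6 → average rank (5+6)/2 = 5.5.
Ben has value 10.67 s → rank 2.

2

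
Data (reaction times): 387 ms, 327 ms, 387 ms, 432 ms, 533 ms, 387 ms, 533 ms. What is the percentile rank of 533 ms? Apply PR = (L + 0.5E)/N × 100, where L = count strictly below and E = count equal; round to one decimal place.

N = 7.
Strictly below 533: 5. Equal to 533: 2.
PR = (5 + 0.5·2)/7 × 100 = 85.7

85.7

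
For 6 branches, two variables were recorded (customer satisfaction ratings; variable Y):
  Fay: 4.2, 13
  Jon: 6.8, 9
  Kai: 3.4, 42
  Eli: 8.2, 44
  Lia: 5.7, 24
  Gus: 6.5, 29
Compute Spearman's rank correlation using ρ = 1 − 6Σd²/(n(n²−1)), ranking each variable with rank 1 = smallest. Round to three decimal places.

0.086

Ranks of variable 1: 2, 5, 1, 6, 3, 4
Ranks of variable 2: 2, 1, 5, 6, 3, 4
d = r₁ − r₂: 0, 4, -4, 0, 0, 0
d²: 0, 16, 16, 0, 0, 0; Σd² = 32
ρ = 1 − 6·32/(6·35) = 1 − 192/210 = 0.086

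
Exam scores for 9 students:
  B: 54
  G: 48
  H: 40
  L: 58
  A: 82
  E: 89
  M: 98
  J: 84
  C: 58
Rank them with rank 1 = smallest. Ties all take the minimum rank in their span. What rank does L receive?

4

Sorted (ascending): 40, 48, 54, 58, 58, 82, 84, 89, 98
The 2 values of 58 occupy positions 4–5 → each gets rank 4.
L has value 58 → rank 4.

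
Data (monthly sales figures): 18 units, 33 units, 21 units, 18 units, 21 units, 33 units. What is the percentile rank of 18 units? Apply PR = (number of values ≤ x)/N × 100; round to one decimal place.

N = 6.
Strictly below 18: 0. Equal to 18: 2.
PR = 2/6 × 100 = 33.3

33.3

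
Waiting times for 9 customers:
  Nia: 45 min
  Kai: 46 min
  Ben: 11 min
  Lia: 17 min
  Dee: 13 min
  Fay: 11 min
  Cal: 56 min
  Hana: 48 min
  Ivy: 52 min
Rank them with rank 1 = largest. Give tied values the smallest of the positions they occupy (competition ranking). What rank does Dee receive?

Sorted (descending): 56, 52, 48, 46, 45, 17, 13, 11, 11
The 2 values of 11 occupy positions 8–9 → each gets rank 8.
Dee has value 13 min → rank 7.

7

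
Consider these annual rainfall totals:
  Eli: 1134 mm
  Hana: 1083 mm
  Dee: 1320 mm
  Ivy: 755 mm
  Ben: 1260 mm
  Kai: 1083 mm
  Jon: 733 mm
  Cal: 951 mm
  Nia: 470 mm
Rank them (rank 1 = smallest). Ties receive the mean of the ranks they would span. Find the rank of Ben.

Sorted (ascending): 470, 733, 755, 951, 1083, 1083, 1134, 1260, 1320
The 2 values of 1083 occupy positions 5–6 → average rank (5+6)/2 = 5.5.
Ben has value 1260 mm → rank 8.

8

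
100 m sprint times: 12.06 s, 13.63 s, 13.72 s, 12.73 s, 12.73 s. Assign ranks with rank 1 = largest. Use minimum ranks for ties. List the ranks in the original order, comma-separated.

Sorted (descending): 13.72, 13.63, 12.73, 12.73, 12.06
The 2 values of 12.73 occupy positions 3–4 → each gets rank 3.

5, 2, 1, 3, 3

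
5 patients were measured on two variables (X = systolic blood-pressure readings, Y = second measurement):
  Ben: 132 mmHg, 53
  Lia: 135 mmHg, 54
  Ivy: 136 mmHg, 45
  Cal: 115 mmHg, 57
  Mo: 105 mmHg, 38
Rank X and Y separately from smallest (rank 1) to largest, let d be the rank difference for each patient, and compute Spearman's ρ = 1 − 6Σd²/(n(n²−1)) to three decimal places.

Ranks of variable 1: 3, 4, 5, 2, 1
Ranks of variable 2: 3, 4, 2, 5, 1
d = r₁ − r₂: 0, 0, 3, -3, 0
d²: 0, 0, 9, 9, 0; Σd² = 18
ρ = 1 − 6·18/(5·24) = 1 − 108/120 = 0.100

0.100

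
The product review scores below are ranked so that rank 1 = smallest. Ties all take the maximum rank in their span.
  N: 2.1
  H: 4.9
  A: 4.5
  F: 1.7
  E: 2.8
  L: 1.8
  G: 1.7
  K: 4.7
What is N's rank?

Sorted (ascending): 1.7, 1.7, 1.8, 2.1, 2.8, 4.5, 4.7, 4.9
The 2 values of 1.7 occupy positions 1–2 → each gets rank 2.
N has value 2.1 → rank 4.

4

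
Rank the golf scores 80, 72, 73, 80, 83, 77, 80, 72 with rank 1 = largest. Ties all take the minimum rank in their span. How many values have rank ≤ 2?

4

Sorted (descending): 83, 80, 80, 80, 77, 73, 72, 72
The 3 values of 80 occupy positions 2–4 → each gets rank 2.
The 2 values of 72 occupy positions 7–8 → each gets rank 7.
Ranks ≤ 2: {1, 2, 2, 2} → 4 values.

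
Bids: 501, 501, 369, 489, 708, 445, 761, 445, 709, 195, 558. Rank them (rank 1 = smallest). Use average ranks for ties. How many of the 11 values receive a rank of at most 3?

Sorted (ascending): 195, 369, 445, 445, 489, 501, 501, 558, 708, 709, 761
The 2 values of 445 occupy positions 3–4 → average rank (3+4)/2 = 3.5.
The 2 values of 501 occupy positions 6–7 → average rank (6+7)/2 = 6.5.
Ranks ≤ 3: {1, 2} → 2 values.

2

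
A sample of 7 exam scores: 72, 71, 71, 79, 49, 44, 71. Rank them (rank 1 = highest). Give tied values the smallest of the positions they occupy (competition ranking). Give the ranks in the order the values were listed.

2, 3, 3, 1, 6, 7, 3

Sorted (descending): 79, 72, 71, 71, 71, 49, 44
The 3 values of 71 occupy positions 3–5 → each gets rank 3.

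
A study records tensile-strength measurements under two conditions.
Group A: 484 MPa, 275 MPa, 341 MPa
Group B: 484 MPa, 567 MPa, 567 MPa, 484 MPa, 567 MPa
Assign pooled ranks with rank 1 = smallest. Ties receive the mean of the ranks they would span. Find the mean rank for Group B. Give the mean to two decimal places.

Sorted (ascending): 275, 341, 484, 484, 484, 567, 567, 567
The 3 values of 484 occupy positions 3–5 → average rank 4.
The 3 values of 567 occupy positions 6–8 → average rank 7.
Group B values → pooled ranks: 484→4, 567→7, 567→7, 484→4, 567→7
Mean rank = (4 + 7 + 7 + 4 + 7) / 5 = 5.80

5.80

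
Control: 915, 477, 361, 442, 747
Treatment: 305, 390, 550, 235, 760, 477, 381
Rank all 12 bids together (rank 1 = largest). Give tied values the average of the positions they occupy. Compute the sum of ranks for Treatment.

51.5

Sorted (descending): 915, 760, 747, 550, 477, 477, 442, 390, 381, 361, 305, 235
The 2 values of 477 occupy positions 5–6 → average rank (5+6)/2 = 5.5.
Treatment values → pooled ranks: 305→11, 390→8, 550→4, 235→12, 760→2, 477→5.5, 381→9
Rank sum = 11 + 8 + 4 + 12 + 2 + 5.5 + 9 = 51.5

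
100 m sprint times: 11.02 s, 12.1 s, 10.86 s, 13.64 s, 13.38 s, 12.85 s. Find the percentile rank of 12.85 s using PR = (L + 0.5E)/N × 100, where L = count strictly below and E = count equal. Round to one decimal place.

N = 6.
Strictly below 12.85: 3. Equal to 12.85: 1.
PR = (3 + 0.5·1)/6 × 100 = 58.3

58.3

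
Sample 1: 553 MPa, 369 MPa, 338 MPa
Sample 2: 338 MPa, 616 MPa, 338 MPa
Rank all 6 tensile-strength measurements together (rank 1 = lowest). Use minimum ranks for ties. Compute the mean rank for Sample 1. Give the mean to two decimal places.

Sorted (ascending): 338, 338, 338, 369, 553, 616
The 3 values of 338 occupy positions 1–3 → each gets rank 1.
Sample 1 values → pooled ranks: 553→5, 369→4, 338→1
Mean rank = (5 + 4 + 1) / 3 = 3.33

3.33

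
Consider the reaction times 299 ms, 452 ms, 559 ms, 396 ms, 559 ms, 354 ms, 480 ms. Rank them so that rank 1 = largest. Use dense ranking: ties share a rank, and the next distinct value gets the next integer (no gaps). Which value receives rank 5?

354

Sorted (descending): 559, 559, 480, 452, 396, 354, 299
The 2 values of 559 share dense rank 1.
Remaining distinct values take the next consecutive integers.
Rank 5 → value 354.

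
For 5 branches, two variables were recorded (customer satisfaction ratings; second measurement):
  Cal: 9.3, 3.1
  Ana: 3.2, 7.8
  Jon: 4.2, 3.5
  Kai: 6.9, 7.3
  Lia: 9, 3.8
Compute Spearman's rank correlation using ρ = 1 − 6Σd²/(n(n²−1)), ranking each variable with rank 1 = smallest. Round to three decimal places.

-0.700

Ranks of variable 1: 5, 1, 2, 3, 4
Ranks of variable 2: 1, 5, 2, 4, 3
d = r₁ − r₂: 4, -4, 0, -1, 1
d²: 16, 16, 0, 1, 1; Σd² = 34
ρ = 1 − 6·34/(5·24) = 1 − 204/120 = -0.700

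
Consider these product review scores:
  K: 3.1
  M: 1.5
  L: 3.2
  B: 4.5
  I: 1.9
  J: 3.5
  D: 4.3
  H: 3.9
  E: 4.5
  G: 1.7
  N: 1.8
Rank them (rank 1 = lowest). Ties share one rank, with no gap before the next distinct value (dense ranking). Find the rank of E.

Sorted (ascending): 1.5, 1.7, 1.8, 1.9, 3.1, 3.2, 3.5, 3.9, 4.3, 4.5, 4.5
The 2 values of 4.5 share dense rank 10.
Remaining distinct values take the next consecutive integers.
E has value 4.5 → rank 10.

10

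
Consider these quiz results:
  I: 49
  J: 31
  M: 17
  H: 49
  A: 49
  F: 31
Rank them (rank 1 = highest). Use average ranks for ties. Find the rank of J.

4.5

Sorted (descending): 49, 49, 49, 31, 31, 17
The 3 values of 49 occupy positions 1–3 → average rank 2.
The 2 values of 31 occupy positions 4–5 → average rank (4+5)/2 = 4.5.
J has value 31 → rank 4.5.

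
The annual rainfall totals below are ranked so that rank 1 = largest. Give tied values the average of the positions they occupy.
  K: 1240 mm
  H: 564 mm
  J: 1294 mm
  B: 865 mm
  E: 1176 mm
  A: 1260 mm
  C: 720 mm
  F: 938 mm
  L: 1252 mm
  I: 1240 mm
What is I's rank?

4.5

Sorted (descending): 1294, 1260, 1252, 1240, 1240, 1176, 938, 865, 720, 564
The 2 values of 1240 occupy positions 4–5 → average rank (4+5)/2 = 4.5.
I has value 1240 mm → rank 4.5.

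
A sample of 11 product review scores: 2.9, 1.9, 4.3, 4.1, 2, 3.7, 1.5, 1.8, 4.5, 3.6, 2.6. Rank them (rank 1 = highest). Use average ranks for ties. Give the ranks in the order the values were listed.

Sorted (descending): 4.5, 4.3, 4.1, 3.7, 3.6, 2.9, 2.6, 2, 1.9, 1.8, 1.5
No ties — each value takes its position as its rank.

6, 9, 2, 3, 8, 4, 11, 10, 1, 5, 7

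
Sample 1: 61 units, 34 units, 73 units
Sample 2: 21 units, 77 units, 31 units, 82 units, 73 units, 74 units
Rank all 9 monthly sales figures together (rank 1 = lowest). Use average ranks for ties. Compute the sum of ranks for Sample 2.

Sorted (ascending): 21, 31, 34, 61, 73, 73, 74, 77, 82
The 2 values of 73 occupy positions 5–6 → average rank (5+6)/2 = 5.5.
Sample 2 values → pooled ranks: 21→1, 77→8, 31→2, 82→9, 73→5.5, 74→7
Rank sum = 1 + 8 + 2 + 9 + 5.5 + 7 = 32.5

32.5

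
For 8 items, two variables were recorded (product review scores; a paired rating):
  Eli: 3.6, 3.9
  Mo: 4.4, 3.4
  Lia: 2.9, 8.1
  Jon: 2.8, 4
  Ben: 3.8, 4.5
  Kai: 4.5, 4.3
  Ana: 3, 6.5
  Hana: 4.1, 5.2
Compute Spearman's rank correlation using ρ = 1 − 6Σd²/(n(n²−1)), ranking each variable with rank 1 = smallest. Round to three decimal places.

-0.333

Ranks of variable 1: 4, 7, 2, 1, 5, 8, 3, 6
Ranks of variable 2: 2, 1, 8, 3, 5, 4, 7, 6
d = r₁ − r₂: 2, 6, -6, -2, 0, 4, -4, 0
d²: 4, 36, 36, 4, 0, 16, 16, 0; Σd² = 112
ρ = 1 − 6·112/(8·63) = 1 − 672/504 = -0.333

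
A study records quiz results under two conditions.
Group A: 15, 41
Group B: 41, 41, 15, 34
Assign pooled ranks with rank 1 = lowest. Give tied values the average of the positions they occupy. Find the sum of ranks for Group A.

Sorted (ascending): 15, 15, 34, 41, 41, 41
The 2 values of 15 occupy positions 1–2 → average rank (1+2)/2 = 1.5.
The 3 values of 41 occupy positions 4–6 → average rank 5.
Group A values → pooled ranks: 15→1.5, 41→5
Rank sum = 1.5 + 5 = 6.5

6.5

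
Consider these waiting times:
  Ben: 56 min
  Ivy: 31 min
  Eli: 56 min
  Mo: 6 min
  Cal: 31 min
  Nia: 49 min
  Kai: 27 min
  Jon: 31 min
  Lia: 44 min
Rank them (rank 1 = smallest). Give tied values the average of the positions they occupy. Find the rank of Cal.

Sorted (ascending): 6, 27, 31, 31, 31, 44, 49, 56, 56
The 3 values of 31 occupy positions 3–5 → average rank 4.
The 2 values of 56 occupy positions 8–9 → average rank (8+9)/2 = 8.5.
Cal has value 31 min → rank 4.

4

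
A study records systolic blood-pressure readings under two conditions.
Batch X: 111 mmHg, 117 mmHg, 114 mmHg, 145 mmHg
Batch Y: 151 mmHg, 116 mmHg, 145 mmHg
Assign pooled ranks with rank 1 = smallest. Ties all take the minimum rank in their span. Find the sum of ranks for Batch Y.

Sorted (ascending): 111, 114, 116, 117, 145, 145, 151
The 2 values of 145 occupy positions 5–6 → each gets rank 5.
Batch Y values → pooled ranks: 151→7, 116→3, 145→5
Rank sum = 7 + 3 + 5 = 15

15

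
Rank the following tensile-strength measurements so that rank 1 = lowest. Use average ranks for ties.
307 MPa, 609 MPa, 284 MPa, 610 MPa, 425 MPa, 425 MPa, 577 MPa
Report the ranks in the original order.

2, 6, 1, 7, 3.5, 3.5, 5

Sorted (ascending): 284, 307, 425, 425, 577, 609, 610
The 2 values of 425 occupy positions 3–4 → average rank (3+4)/2 = 3.5.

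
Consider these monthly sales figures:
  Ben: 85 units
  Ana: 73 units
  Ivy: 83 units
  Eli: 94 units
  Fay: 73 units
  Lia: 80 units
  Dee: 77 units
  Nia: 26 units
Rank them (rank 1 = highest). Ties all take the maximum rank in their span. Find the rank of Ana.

7

Sorted (descending): 94, 85, 83, 80, 77, 73, 73, 26
The 2 values of 73 occupy positions 6–7 → each gets rank 7.
Ana has value 73 units → rank 7.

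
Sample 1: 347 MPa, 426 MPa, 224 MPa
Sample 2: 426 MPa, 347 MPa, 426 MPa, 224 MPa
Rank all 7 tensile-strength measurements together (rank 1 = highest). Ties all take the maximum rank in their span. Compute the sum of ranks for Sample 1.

Sorted (descending): 426, 426, 426, 347, 347, 224, 224
The 3 values of 426 occupy positions 1–3 → each gets rank 3.
The 2 values of 347 occupy positions 4–5 → each gets rank 5.
The 2 values of 224 occupy positions 6–7 → each gets rank 7.
Sample 1 values → pooled ranks: 347→5, 426→3, 224→7
Rank sum = 5 + 3 + 7 = 15

15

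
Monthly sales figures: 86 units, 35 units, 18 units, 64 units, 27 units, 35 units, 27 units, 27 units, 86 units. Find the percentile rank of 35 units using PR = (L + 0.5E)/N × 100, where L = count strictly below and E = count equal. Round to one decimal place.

55.6

N = 9.
Strictly below 35: 4. Equal to 35: 2.
PR = (4 + 0.5·2)/9 × 100 = 55.6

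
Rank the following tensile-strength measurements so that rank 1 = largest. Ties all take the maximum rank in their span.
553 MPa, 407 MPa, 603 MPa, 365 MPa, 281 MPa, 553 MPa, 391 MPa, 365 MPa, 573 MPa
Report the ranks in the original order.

Sorted (descending): 603, 573, 553, 553, 407, 391, 365, 365, 281
The 2 values of 553 occupy positions 3–4 → each gets rank 4.
The 2 values of 365 occupy positions 7–8 → each gets rank 8.

4, 5, 1, 8, 9, 4, 6, 8, 2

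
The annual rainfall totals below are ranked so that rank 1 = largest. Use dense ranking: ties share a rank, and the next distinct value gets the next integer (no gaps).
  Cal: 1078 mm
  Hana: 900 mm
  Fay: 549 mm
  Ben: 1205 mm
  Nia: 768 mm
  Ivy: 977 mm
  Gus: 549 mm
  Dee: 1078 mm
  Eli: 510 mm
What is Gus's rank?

Sorted (descending): 1205, 1078, 1078, 977, 900, 768, 549, 549, 510
The 2 values of 1078 share dense rank 2.
The 2 values of 549 share dense rank 6.
Remaining distinct values take the next consecutive integers.
Gus has value 549 mm → rank 6.

6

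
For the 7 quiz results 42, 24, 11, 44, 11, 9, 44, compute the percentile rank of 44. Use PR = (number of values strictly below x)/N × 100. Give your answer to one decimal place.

N = 7.
Strictly below 44: 5. Equal to 44: 2.
PR = 5/7 × 100 = 71.4

71.4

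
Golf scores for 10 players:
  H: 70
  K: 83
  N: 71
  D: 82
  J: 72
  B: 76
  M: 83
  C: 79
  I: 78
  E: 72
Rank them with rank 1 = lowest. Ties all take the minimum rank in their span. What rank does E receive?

3

Sorted (ascending): 70, 71, 72, 72, 76, 78, 79, 82, 83, 83
The 2 values of 72 occupy positions 3–4 → each gets rank 3.
The 2 values of 83 occupy positions 9–10 → each gets rank 9.
E has value 72 → rank 3.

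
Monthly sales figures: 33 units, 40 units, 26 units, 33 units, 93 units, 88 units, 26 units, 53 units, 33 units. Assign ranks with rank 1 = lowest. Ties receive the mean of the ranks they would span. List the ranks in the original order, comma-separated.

4, 6, 1.5, 4, 9, 8, 1.5, 7, 4

Sorted (ascending): 26, 26, 33, 33, 33, 40, 53, 88, 93
The 2 values of 26 occupy positions 1–2 → average rank (1+2)/2 = 1.5.
The 3 values of 33 occupy positions 3–5 → average rank 4.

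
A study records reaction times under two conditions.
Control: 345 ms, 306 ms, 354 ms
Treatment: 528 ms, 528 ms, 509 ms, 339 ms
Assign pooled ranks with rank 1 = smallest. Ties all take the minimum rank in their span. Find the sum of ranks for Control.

Sorted (ascending): 306, 339, 345, 354, 509, 528, 528
The 2 values of 528 occupy positions 6–7 → each gets rank 6.
Control values → pooled ranks: 345→3, 306→1, 354→4
Rank sum = 3 + 1 + 4 = 8

8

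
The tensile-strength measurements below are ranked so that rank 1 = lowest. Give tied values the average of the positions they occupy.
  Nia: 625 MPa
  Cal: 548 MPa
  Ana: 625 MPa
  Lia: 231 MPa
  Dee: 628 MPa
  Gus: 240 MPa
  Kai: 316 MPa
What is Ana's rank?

5.5

Sorted (ascending): 231, 240, 316, 548, 625, 625, 628
The 2 values of 625 occupy positions 5–6 → average rank (5+6)/2 = 5.5.
Ana has value 625 MPa → rank 5.5.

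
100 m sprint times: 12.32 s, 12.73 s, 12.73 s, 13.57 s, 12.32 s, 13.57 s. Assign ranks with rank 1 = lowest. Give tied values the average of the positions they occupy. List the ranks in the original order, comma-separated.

Sorted (ascending): 12.32, 12.32, 12.73, 12.73, 13.57, 13.57
The 2 values of 12.32 occupy positions 1–2 → average rank (1+2)/2 = 1.5.
The 2 values of 12.73 occupy positions 3–4 → average rank (3+4)/2 = 3.5.
The 2 values of 13.57 occupy positions 5–6 → average rank (5+6)/2 = 5.5.

1.5, 3.5, 3.5, 5.5, 1.5, 5.5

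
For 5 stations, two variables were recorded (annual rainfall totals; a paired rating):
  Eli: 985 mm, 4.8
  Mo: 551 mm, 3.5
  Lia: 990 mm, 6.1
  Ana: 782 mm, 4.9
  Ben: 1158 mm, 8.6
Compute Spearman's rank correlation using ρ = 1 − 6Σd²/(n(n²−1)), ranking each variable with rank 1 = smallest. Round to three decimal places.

Ranks of variable 1: 3, 1, 4, 2, 5
Ranks of variable 2: 2, 1, 4, 3, 5
d = r₁ − r₂: 1, 0, 0, -1, 0
d²: 1, 0, 0, 1, 0; Σd² = 2
ρ = 1 − 6·2/(5·24) = 1 − 12/120 = 0.900

0.900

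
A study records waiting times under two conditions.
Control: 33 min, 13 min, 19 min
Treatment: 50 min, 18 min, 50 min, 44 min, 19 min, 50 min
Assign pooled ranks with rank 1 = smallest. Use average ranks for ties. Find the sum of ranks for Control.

Sorted (ascending): 13, 18, 19, 19, 33, 44, 50, 50, 50
The 2 values of 19 occupy positions 3–4 → average rank (3+4)/2 = 3.5.
The 3 values of 50 occupy positions 7–9 → average rank 8.
Control values → pooled ranks: 33→5, 13→1, 19→3.5
Rank sum = 5 + 1 + 3.5 = 9.5

9.5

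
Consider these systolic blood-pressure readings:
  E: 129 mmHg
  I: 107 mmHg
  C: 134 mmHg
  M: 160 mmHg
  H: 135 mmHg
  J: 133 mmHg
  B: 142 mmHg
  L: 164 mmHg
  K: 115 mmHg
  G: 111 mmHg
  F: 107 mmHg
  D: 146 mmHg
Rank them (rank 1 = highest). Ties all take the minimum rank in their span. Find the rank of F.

11

Sorted (descending): 164, 160, 146, 142, 135, 134, 133, 129, 115, 111, 107, 107
The 2 values of 107 occupy positions 11–12 → each gets rank 11.
F has value 107 mmHg → rank 11.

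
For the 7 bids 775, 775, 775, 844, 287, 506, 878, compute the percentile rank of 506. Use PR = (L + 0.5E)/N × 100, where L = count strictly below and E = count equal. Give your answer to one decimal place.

N = 7.
Strictly below 506: 1. Equal to 506: 1.
PR = (1 + 0.5·1)/7 × 100 = 21.4

21.4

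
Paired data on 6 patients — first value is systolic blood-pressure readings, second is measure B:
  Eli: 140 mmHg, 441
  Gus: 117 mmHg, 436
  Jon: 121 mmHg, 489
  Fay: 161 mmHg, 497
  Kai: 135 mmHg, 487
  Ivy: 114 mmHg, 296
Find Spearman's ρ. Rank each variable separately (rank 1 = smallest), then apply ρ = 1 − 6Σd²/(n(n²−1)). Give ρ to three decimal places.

0.771

Ranks of variable 1: 5, 2, 3, 6, 4, 1
Ranks of variable 2: 3, 2, 5, 6, 4, 1
d = r₁ − r₂: 2, 0, -2, 0, 0, 0
d²: 4, 0, 4, 0, 0, 0; Σd² = 8
ρ = 1 − 6·8/(6·35) = 1 − 48/210 = 0.771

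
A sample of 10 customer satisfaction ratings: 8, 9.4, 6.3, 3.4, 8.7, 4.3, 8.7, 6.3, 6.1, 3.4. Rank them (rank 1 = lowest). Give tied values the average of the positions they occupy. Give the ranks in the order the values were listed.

Sorted (ascending): 3.4, 3.4, 4.3, 6.1, 6.3, 6.3, 8, 8.7, 8.7, 9.4
The 2 values of 3.4 occupy positions 1–2 → average rank (1+2)/2 = 1.5.
The 2 values of 6.3 occupy positions 5–6 → average rank (5+6)/2 = 5.5.
The 2 values of 8.7 occupy positions 8–9 → average rank (8+9)/2 = 8.5.

7, 10, 5.5, 1.5, 8.5, 3, 8.5, 5.5, 4, 1.5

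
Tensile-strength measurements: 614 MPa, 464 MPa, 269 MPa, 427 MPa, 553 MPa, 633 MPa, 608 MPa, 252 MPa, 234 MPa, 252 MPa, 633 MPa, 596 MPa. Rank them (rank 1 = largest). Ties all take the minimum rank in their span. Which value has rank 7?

464

Sorted (descending): 633, 633, 614, 608, 596, 553, 464, 427, 269, 252, 252, 234
The 2 values of 633 occupy positions 1–2 → each gets rank 1.
The 2 values of 252 occupy positions 10–11 → each gets rank 10.
Rank 7 → value 464.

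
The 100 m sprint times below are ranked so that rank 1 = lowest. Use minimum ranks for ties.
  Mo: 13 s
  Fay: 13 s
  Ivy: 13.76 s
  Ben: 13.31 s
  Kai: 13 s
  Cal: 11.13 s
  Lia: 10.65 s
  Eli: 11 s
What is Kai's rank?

4

Sorted (ascending): 10.65, 11, 11.13, 13, 13, 13, 13.31, 13.76
The 3 values of 13 occupy positions 4–6 → each gets rank 4.
Kai has value 13 s → rank 4.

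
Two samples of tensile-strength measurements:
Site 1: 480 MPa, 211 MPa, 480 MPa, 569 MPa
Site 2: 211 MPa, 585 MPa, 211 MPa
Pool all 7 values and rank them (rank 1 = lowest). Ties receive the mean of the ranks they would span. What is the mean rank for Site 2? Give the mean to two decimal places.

3.67

Sorted (ascending): 211, 211, 211, 480, 480, 569, 585
The 3 values of 211 occupy positions 1–3 → average rank 2.
The 2 values of 480 occupy positions 4–5 → average rank (4+5)/2 = 4.5.
Site 2 values → pooled ranks: 211→2, 585→7, 211→2
Mean rank = (2 + 7 + 2) / 3 = 3.67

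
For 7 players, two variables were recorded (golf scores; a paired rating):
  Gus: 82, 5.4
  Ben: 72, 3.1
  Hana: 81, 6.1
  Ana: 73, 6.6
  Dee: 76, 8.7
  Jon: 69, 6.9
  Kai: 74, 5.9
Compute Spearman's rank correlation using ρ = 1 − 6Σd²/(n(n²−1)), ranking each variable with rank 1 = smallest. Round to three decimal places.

Ranks of variable 1: 7, 2, 6, 3, 5, 1, 4
Ranks of variable 2: 2, 1, 4, 5, 7, 6, 3
d = r₁ − r₂: 5, 1, 2, -2, -2, -5, 1
d²: 25, 1, 4, 4, 4, 25, 1; Σd² = 64
ρ = 1 − 6·64/(7·48) = 1 − 384/336 = -0.143

-0.143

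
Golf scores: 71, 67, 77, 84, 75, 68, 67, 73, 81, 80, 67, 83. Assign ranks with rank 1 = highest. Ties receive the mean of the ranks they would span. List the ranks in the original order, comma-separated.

8, 11, 5, 1, 6, 9, 11, 7, 3, 4, 11, 2

Sorted (descending): 84, 83, 81, 80, 77, 75, 73, 71, 68, 67, 67, 67
The 3 values of 67 occupy positions 10–12 → average rank 11.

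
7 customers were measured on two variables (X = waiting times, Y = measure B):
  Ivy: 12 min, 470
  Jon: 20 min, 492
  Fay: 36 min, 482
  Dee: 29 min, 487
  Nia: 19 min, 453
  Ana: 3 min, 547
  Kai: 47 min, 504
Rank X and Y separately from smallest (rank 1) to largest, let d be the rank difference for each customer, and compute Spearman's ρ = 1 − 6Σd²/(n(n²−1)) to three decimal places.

0.071

Ranks of variable 1: 2, 4, 6, 5, 3, 1, 7
Ranks of variable 2: 2, 5, 3, 4, 1, 7, 6
d = r₁ − r₂: 0, -1, 3, 1, 2, -6, 1
d²: 0, 1, 9, 1, 4, 36, 1; Σd² = 52
ρ = 1 − 6·52/(7·48) = 1 − 312/336 = 0.071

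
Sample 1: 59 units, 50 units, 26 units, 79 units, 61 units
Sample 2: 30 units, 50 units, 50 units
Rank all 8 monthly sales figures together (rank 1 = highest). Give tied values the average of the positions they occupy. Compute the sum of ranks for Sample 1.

Sorted (descending): 79, 61, 59, 50, 50, 50, 30, 26
The 3 values of 50 occupy positions 4–6 → average rank 5.
Sample 1 values → pooled ranks: 59→3, 50→5, 26→8, 79→1, 61→2
Rank sum = 3 + 5 + 8 + 1 + 2 = 19

19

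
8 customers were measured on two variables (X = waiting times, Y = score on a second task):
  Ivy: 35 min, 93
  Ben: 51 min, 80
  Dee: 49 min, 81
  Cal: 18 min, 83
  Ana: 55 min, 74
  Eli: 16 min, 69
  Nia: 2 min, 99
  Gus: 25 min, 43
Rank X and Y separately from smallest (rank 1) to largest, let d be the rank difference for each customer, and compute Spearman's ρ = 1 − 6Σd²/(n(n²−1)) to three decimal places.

-0.262

Ranks of variable 1: 5, 7, 6, 3, 8, 2, 1, 4
Ranks of variable 2: 7, 4, 5, 6, 3, 2, 8, 1
d = r₁ − r₂: -2, 3, 1, -3, 5, 0, -7, 3
d²: 4, 9, 1, 9, 25, 0, 49, 9; Σd² = 106
ρ = 1 − 6·106/(8·63) = 1 − 636/504 = -0.262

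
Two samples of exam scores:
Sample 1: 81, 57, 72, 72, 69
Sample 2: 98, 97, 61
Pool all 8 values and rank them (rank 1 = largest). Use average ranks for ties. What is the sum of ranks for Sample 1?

Sorted (descending): 98, 97, 81, 72, 72, 69, 61, 57
The 2 values of 72 occupy positions 4–5 → average rank (4+5)/2 = 4.5.
Sample 1 values → pooled ranks: 81→3, 57→8, 72→4.5, 72→4.5, 69→6
Rank sum = 3 + 8 + 4.5 + 4.5 + 6 = 26

26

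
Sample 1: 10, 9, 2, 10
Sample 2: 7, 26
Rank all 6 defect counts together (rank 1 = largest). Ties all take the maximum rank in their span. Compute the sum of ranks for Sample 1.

16

Sorted (descending): 26, 10, 10, 9, 7, 2
The 2 values of 10 occupy positions 2–3 → each gets rank 3.
Sample 1 values → pooled ranks: 10→3, 9→4, 2→6, 10→3
Rank sum = 3 + 4 + 6 + 3 = 16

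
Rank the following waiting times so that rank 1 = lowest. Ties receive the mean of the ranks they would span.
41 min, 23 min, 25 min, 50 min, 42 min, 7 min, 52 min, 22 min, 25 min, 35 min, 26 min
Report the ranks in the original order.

8, 3, 4.5, 10, 9, 1, 11, 2, 4.5, 7, 6

Sorted (ascending): 7, 22, 23, 25, 25, 26, 35, 41, 42, 50, 52
The 2 values of 25 occupy positions 4–5 → average rank (4+5)/2 = 4.5.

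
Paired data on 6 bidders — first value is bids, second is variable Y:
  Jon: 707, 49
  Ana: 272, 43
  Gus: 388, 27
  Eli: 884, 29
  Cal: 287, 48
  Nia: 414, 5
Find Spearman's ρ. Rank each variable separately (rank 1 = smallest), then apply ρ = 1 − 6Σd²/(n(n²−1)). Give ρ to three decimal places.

Ranks of variable 1: 5, 1, 3, 6, 2, 4
Ranks of variable 2: 6, 4, 2, 3, 5, 1
d = r₁ − r₂: -1, -3, 1, 3, -3, 3
d²: 1, 9, 1, 9, 9, 9; Σd² = 38
ρ = 1 − 6·38/(6·35) = 1 − 228/210 = -0.086

-0.086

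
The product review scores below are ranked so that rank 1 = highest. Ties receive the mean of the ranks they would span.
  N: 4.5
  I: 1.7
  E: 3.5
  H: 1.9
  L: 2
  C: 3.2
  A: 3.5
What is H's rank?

Sorted (descending): 4.5, 3.5, 3.5, 3.2, 2, 1.9, 1.7
The 2 values of 3.5 occupy positions 2–3 → average rank (2+3)/2 = 2.5.
H has value 1.9 → rank 6.

6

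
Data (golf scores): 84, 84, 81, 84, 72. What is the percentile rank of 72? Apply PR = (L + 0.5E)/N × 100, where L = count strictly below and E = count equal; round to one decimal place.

N = 5.
Strictly below 72: 0. Equal to 72: 1.
PR = (0 + 0.5·1)/5 × 100 = 10.0

10.0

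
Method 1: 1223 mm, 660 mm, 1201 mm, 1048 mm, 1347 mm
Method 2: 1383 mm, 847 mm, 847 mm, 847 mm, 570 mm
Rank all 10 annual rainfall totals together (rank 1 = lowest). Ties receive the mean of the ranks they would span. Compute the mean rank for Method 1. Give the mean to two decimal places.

Sorted (ascending): 570, 660, 847, 847, 847, 1048, 1201, 1223, 1347, 1383
The 3 values of 847 occupy positions 3–5 → average rank 4.
Method 1 values → pooled ranks: 1223→8, 660→2, 1201→7, 1048→6, 1347→9
Mean rank = (8 + 2 + 7 + 6 + 9) / 5 = 6.40

6.40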